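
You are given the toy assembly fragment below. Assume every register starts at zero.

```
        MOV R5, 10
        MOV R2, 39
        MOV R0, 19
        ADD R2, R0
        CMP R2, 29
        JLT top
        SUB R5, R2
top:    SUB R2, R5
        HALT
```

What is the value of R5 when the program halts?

-48

R5=10
R2=39
R0=19
R2=39+19=58
CMP R2, 29  (cmp 58,29)
JLT top: not taken
R5=10-58=-48
R2=58-(-48)=106
halt.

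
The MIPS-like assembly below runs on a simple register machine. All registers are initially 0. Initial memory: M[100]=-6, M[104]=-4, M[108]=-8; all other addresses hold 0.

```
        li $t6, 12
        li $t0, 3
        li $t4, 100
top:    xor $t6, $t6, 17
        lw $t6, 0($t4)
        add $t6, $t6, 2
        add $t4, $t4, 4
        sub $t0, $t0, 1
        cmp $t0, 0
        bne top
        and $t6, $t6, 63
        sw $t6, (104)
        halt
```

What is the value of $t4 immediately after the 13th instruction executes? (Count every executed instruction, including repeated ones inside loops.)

$t6=12
$t0=3
$t4=100
$t6=12^17=29
$t6=M[100]=-6
$t6=(-6)+2=-4
$t4=100+4=104
$t0=3-1=2
cmp $t0, 0  (cmp 2,0)
bne top: taken
$t6=(-4)^17=-19
$t6=M[104]=-4
$t6=(-4)+2=-2
After step 13: $t4 = 104.

104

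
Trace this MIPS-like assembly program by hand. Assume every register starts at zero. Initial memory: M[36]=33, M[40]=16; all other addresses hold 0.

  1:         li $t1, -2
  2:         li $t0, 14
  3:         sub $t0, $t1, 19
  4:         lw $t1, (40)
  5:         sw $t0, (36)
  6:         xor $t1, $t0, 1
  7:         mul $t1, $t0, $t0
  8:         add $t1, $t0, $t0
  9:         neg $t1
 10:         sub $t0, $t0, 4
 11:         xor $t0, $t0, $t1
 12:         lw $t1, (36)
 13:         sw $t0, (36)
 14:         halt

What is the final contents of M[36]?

-51

after li $t1, -2: $t1=-2
after li $t0, 14: $t0=14
after sub $t0, $t1, 19: $t0=(-2)-19=-21
after lw $t1, (40): $t1=M[40]=16
sw $t0, (36) → M[36]=-21
after xor $t1, $t0, 1: $t1=(-21)^1=-22
after mul $t1, $t0, $t0: $t1=(-21)*(-21)=441
after add $t1, $t0, $t0: $t1=(-21)+(-21)=-42
after neg $t1: $t1=-(-42)=42
after sub $t0, $t0, 4: $t0=(-21)-4=-25
after xor $t0, $t0, $t1: $t0=(-25)^42=-51
after lw $t1, (36): $t1=M[36]=-21
sw $t0, (36) → M[36]=-51
halt.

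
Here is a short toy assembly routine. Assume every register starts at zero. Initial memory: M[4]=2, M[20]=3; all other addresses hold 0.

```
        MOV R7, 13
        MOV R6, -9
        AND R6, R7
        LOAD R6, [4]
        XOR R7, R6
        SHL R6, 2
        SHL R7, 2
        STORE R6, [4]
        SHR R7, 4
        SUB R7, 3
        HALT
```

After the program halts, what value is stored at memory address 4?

R7=13
R6=-9
R6=(-9)&13=5
R6=M[4]=2
R7=13^2=15
R6=2<<2=8
R7=15<<2=60
STORE R6, [4] → M[4]=8
R7=60>>4=3
R7=3-3=0
halt.

8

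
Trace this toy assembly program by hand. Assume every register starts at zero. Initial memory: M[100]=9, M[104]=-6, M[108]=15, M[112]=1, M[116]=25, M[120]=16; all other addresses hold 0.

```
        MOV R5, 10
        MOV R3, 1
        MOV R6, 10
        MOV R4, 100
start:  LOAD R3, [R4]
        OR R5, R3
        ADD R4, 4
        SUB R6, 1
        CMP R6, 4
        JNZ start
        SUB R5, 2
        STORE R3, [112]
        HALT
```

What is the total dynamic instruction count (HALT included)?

R5=10
R3=1
R6=10
R4=100
R3=M[100]=9
R5=10|9=11
R4=100+4=104
R6=10-1=9
CMP R6, 4  (cmp 9,4)
JNZ start: taken
R3=M[104]=-6
R5=11|(-6)=-5
R4=104+4=108
R6=9-1=8
CMP R6, 4  (cmp 8,4)
JNZ start: taken
R3=M[108]=15
R5=(-5)|15=-1
R4=108+4=112
R6=8-1=7
CMP R6, 4  (cmp 7,4)
JNZ start: taken
R3=M[112]=1
R5=(-1)|1=-1
R4=112+4=116
R6=7-1=6
CMP R6, 4  (cmp 6,4)
JNZ start: taken
R3=M[116]=25
R5=(-1)|25=-1
R4=116+4=120
R6=6-1=5
CMP R6, 4  (cmp 5,4)
JNZ start: taken
R3=M[120]=16
R5=(-1)|16=-1
R4=120+4=124
R6=5-1=4
CMP R6, 4  (cmp 4,4)
JNZ start: not taken
R5=(-1)-2=-3
STORE R3, [112] → M[112]=16
halt.
Total executed instructions: 43.

43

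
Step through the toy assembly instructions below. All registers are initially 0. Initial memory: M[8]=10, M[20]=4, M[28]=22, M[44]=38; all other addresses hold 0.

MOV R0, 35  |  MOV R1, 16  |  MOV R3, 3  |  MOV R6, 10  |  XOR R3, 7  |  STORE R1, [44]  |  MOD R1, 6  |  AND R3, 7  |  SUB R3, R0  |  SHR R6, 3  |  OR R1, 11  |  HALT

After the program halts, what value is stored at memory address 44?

16

MOV R0, 35 → R0=35
MOV R1, 16 → R1=16
MOV R3, 3 → R3=3
MOV R6, 10 → R6=10
XOR R3, 7 → R3=3^7=4
STORE R1, [44] → M[44]=16
MOD R1, 6 → R1=16%6=4
AND R3, 7 → R3=4&7=4
SUB R3, R0 → R3=4-35=-31
SHR R6, 3 → R6=10>>3=1
OR R1, 11 → R1=4|11=15
halt.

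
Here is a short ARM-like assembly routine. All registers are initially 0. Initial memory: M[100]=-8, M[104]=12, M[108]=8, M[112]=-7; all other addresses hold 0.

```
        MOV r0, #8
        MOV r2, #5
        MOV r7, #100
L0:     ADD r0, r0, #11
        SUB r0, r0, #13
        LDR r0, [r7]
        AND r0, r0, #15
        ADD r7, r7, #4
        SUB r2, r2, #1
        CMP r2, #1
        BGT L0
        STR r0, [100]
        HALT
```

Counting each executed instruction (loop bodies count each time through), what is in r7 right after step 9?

104

r0=8
r2=5
r7=100
r0=8+11=19
r0=19-13=6
r0=M[100]=-8
r0=(-8)&15=8
r7=100+4=104
r2=5-1=4
After step 9: r7 = 104.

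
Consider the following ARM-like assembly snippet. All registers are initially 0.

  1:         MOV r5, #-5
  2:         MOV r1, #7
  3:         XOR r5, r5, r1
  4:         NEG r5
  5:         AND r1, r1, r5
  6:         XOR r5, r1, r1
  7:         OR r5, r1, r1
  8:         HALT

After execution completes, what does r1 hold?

MOV r5, #-5 → r5=-5
MOV r1, #7 → r1=7
XOR r5, r5, r1 → r5=(-5)^7=-4
NEG r5 → r5=-(-4)=4
AND r1, r1, r5 → r1=7&4=4
XOR r5, r1, r1 → r5=4^4=0
OR r5, r1, r1 → r5=4|4=4
halt.

4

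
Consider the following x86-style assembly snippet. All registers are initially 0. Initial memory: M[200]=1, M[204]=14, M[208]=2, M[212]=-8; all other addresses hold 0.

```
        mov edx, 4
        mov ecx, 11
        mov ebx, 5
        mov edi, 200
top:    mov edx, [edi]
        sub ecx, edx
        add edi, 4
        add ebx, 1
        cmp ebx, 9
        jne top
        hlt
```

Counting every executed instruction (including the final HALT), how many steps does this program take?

29

edx=4
ecx=11
ebx=5
edi=200
edx=M[200]=1
ecx=11-1=10
edi=200+4=204
ebx=5+1=6
cmp ebx, 9  (cmp 6,9)
jne top: taken
edx=M[204]=14
ecx=10-14=-4
edi=204+4=208
ebx=6+1=7
cmp ebx, 9  (cmp 7,9)
jne top: taken
edx=M[208]=2
ecx=(-4)-2=-6
edi=208+4=212
ebx=7+1=8
cmp ebx, 9  (cmp 8,9)
jne top: taken
edx=M[212]=-8
ecx=(-6)-(-8)=2
edi=212+4=216
ebx=8+1=9
cmp ebx, 9  (cmp 9,9)
jne top: not taken
halt.
Total executed instructions: 29.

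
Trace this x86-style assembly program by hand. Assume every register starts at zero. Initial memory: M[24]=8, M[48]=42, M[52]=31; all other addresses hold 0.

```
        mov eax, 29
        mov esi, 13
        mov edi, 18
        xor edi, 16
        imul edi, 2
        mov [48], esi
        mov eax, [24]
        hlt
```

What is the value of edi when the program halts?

eax=29
esi=13
edi=18
edi=18^16=2
edi=2*2=4
mov [48], esi → M[48]=13
eax=M[24]=8
halt.

4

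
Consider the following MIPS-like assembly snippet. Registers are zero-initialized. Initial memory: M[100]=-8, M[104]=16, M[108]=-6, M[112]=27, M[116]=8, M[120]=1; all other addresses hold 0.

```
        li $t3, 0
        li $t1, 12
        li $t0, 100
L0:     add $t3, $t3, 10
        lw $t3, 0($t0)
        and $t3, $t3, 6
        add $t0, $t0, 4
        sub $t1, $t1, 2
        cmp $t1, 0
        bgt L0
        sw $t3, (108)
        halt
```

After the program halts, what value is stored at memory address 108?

0

after li $t3, 0: $t3=0
after li $t1, 12: $t1=12
after li $t0, 100: $t0=100
after add $t3, $t3, 10: $t3=0+10=10
after lw $t3, 0($t0): $t3=M[100]=-8
after and $t3, $t3, 6: $t3=(-8)&6=0
after add $t0, $t0, 4: $t0=100+4=104
after sub $t1, $t1, 2: $t1=12-2=10
cmp $t1, 0  (cmp 10,0)
bgt L0: taken
after add $t3, $t3, 10: $t3=0+10=10
after lw $t3, 0($t0): $t3=M[104]=16
after and $t3, $t3, 6: $t3=16&6=0
after add $t0, $t0, 4: $t0=104+4=108
after sub $t1, $t1, 2: $t1=10-2=8
cmp $t1, 0  (cmp 8,0)
bgt L0: taken
after add $t3, $t3, 10: $t3=0+10=10
after lw $t3, 0($t0): $t3=M[108]=-6
after and $t3, $t3, 6: $t3=(-6)&6=2
after add $t0, $t0, 4: $t0=108+4=112
after sub $t1, $t1, 2: $t1=8-2=6
cmp $t1, 0  (cmp 6,0)
bgt L0: taken
after add $t3, $t3, 10: $t3=2+10=12
after lw $t3, 0($t0): $t3=M[112]=27
after and $t3, $t3, 6: $t3=27&6=2
after add $t0, $t0, 4: $t0=112+4=116
after sub $t1, $t1, 2: $t1=6-2=4
cmp $t1, 0  (cmp 4,0)
bgt L0: taken
after add $t3, $t3, 10: $t3=2+10=12
after lw $t3, 0($t0): $t3=M[116]=8
after and $t3, $t3, 6: $t3=8&6=0
after add $t0, $t0, 4: $t0=116+4=120
after sub $t1, $t1, 2: $t1=4-2=2
cmp $t1, 0  (cmp 2,0)
bgt L0: taken
after add $t3, $t3, 10: $t3=0+10=10
after lw $t3, 0($t0): $t3=M[120]=1
after and $t3, $t3, 6: $t3=1&6=0
after add $t0, $t0, 4: $t0=120+4=124
after sub $t1, $t1, 2: $t1=2-2=0
cmp $t1, 0  (cmp 0,0)
bgt L0: not taken
sw $t3, (108) → M[108]=0
halt.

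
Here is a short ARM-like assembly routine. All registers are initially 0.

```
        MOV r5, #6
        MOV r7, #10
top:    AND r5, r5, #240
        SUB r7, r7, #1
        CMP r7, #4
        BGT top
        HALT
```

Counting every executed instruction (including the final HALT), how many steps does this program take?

r5=6
r7=10
r5=6&240=0
r7=10-1=9
CMP r7, #4  (cmp 9,4)
BGT top: taken
r5=0&240=0
r7=9-1=8
CMP r7, #4  (cmp 8,4)
BGT top: taken
r5=0&240=0
r7=8-1=7
CMP r7, #4  (cmp 7,4)
BGT top: taken
r5=0&240=0
r7=7-1=6
CMP r7, #4  (cmp 6,4)
BGT top: taken
r5=0&240=0
r7=6-1=5
CMP r7, #4  (cmp 5,4)
BGT top: taken
r5=0&240=0
r7=5-1=4
CMP r7, #4  (cmp 4,4)
BGT top: not taken
halt.
Total executed instructions: 27.

27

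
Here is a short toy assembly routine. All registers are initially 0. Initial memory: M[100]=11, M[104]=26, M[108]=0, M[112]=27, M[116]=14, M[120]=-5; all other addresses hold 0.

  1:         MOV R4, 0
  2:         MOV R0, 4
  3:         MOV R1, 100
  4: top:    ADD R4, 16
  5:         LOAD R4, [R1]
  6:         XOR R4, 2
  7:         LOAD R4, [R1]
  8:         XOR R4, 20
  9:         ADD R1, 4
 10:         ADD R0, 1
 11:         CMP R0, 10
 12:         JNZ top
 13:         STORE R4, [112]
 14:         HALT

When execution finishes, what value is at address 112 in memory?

MOV R4, 0 → R4=0
MOV R0, 4 → R0=4
MOV R1, 100 → R1=100
ADD R4, 16 → R4=0+16=16
LOAD R4, [R1] → R4=M[100]=11
XOR R4, 2 → R4=11^2=9
LOAD R4, [R1] → R4=M[100]=11
XOR R4, 20 → R4=11^20=31
ADD R1, 4 → R1=100+4=104
ADD R0, 1 → R0=4+1=5
CMP R0, 10  (cmp 5,10)
JNZ top: taken
ADD R4, 16 → R4=31+16=47
LOAD R4, [R1] → R4=M[104]=26
XOR R4, 2 → R4=26^2=24
LOAD R4, [R1] → R4=M[104]=26
XOR R4, 20 → R4=26^20=14
ADD R1, 4 → R1=104+4=108
ADD R0, 1 → R0=5+1=6
CMP R0, 10  (cmp 6,10)
JNZ top: taken
ADD R4, 16 → R4=14+16=30
LOAD R4, [R1] → R4=M[108]=0
XOR R4, 2 → R4=0^2=2
LOAD R4, [R1] → R4=M[108]=0
XOR R4, 20 → R4=0^20=20
ADD R1, 4 → R1=108+4=112
ADD R0, 1 → R0=6+1=7
CMP R0, 10  (cmp 7,10)
JNZ top: taken
ADD R4, 16 → R4=20+16=36
LOAD R4, [R1] → R4=M[112]=27
XOR R4, 2 → R4=27^2=25
LOAD R4, [R1] → R4=M[112]=27
XOR R4, 20 → R4=27^20=15
ADD R1, 4 → R1=112+4=116
ADD R0, 1 → R0=7+1=8
CMP R0, 10  (cmp 8,10)
JNZ top: taken
ADD R4, 16 → R4=15+16=31
LOAD R4, [R1] → R4=M[116]=14
XOR R4, 2 → R4=14^2=12
LOAD R4, [R1] → R4=M[116]=14
XOR R4, 20 → R4=14^20=26
ADD R1, 4 → R1=116+4=120
ADD R0, 1 → R0=8+1=9
CMP R0, 10  (cmp 9,10)
JNZ top: taken
ADD R4, 16 → R4=26+16=42
LOAD R4, [R1] → R4=M[120]=-5
XOR R4, 2 → R4=(-5)^2=-7
LOAD R4, [R1] → R4=M[120]=-5
XOR R4, 20 → R4=(-5)^20=-17
ADD R1, 4 → R1=120+4=124
ADD R0, 1 → R0=9+1=10
CMP R0, 10  (cmp 10,10)
JNZ top: not taken
STORE R4, [112] → M[112]=-17
halt.

-17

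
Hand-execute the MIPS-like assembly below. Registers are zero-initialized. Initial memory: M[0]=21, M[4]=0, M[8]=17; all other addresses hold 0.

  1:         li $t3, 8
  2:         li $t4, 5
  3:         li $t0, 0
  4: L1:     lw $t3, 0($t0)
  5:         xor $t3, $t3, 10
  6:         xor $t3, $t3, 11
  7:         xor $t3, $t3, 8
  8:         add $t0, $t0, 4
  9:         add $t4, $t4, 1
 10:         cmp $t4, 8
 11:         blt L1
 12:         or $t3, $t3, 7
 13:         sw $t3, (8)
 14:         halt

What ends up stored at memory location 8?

31

after li $t3, 8: $t3=8
after li $t4, 5: $t4=5
after li $t0, 0: $t0=0
after lw $t3, 0($t0): $t3=M[0]=21
after xor $t3, $t3, 10: $t3=21^10=31
after xor $t3, $t3, 11: $t3=31^11=20
after xor $t3, $t3, 8: $t3=20^8=28
after add $t0, $t0, 4: $t0=0+4=4
after add $t4, $t4, 1: $t4=5+1=6
cmp $t4, 8  (cmp 6,8)
blt L1: taken
after lw $t3, 0($t0): $t3=M[4]=0
after xor $t3, $t3, 10: $t3=0^10=10
after xor $t3, $t3, 11: $t3=10^11=1
after xor $t3, $t3, 8: $t3=1^8=9
after add $t0, $t0, 4: $t0=4+4=8
after add $t4, $t4, 1: $t4=6+1=7
cmp $t4, 8  (cmp 7,8)
blt L1: taken
after lw $t3, 0($t0): $t3=M[8]=17
after xor $t3, $t3, 10: $t3=17^10=27
after xor $t3, $t3, 11: $t3=27^11=16
after xor $t3, $t3, 8: $t3=16^8=24
after add $t0, $t0, 4: $t0=8+4=12
after add $t4, $t4, 1: $t4=7+1=8
cmp $t4, 8  (cmp 8,8)
blt L1: not taken
after or $t3, $t3, 7: $t3=24|7=31
sw $t3, (8) → M[8]=31
halt.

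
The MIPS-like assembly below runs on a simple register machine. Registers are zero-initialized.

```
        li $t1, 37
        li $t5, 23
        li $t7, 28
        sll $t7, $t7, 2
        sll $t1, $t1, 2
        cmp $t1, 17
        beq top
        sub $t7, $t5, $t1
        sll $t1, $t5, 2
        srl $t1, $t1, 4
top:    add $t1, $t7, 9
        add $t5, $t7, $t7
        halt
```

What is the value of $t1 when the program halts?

$t1=37
$t5=23
$t7=28
$t7=28<<2=112
$t1=37<<2=148
cmp $t1, 17  (cmp 148,17)
beq top: not taken
$t7=23-148=-125
$t1=23<<2=92
$t1=92>>4=5
$t1=(-125)+9=-116
$t5=(-125)+(-125)=-250
halt.

-116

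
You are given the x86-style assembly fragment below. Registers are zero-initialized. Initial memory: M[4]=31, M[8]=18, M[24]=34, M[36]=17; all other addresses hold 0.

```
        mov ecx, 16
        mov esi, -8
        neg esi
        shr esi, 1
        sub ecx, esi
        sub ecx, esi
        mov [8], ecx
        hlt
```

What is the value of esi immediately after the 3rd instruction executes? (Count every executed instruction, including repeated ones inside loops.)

after mov ecx, 16: ecx=16
after mov esi, -8: esi=-8
after neg esi: esi=-(-8)=8
After step 3: esi = 8.

8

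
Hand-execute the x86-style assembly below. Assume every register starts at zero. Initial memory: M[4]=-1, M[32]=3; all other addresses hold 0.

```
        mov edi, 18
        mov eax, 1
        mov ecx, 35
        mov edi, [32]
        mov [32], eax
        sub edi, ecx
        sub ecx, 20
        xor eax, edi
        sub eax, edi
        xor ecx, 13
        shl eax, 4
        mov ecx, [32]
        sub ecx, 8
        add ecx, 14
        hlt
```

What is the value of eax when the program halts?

16

edi=18
eax=1
ecx=35
edi=M[32]=3
mov [32], eax → M[32]=1
edi=3-35=-32
ecx=35-20=15
eax=1^(-32)=-31
eax=(-31)-(-32)=1
ecx=15^13=2
eax=1<<4=16
ecx=M[32]=1
ecx=1-8=-7
ecx=(-7)+14=7
halt.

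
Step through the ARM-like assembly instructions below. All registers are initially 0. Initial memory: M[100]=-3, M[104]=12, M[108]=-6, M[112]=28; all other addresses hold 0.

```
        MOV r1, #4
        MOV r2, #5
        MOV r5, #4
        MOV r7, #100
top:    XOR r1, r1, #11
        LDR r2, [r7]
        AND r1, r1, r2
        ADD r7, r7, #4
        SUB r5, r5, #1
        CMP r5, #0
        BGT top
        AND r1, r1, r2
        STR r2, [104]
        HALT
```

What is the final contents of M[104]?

28

r1=4
r2=5
r5=4
r7=100
r1=4^11=15
r2=M[100]=-3
r1=15&(-3)=13
r7=100+4=104
r5=4-1=3
CMP r5, #0  (cmp 3,0)
BGT top: taken
r1=13^11=6
r2=M[104]=12
r1=6&12=4
r7=104+4=108
r5=3-1=2
CMP r5, #0  (cmp 2,0)
BGT top: taken
r1=4^11=15
r2=M[108]=-6
r1=15&(-6)=10
r7=108+4=112
r5=2-1=1
CMP r5, #0  (cmp 1,0)
BGT top: taken
r1=10^11=1
r2=M[112]=28
r1=1&28=0
r7=112+4=116
r5=1-1=0
CMP r5, #0  (cmp 0,0)
BGT top: not taken
r1=0&28=0
STR r2, [104] → M[104]=28
halt.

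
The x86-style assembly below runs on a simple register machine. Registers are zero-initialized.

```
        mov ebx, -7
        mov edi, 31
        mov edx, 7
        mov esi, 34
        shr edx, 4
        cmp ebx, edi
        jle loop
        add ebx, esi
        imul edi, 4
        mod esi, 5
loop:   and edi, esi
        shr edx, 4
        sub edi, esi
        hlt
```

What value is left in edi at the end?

-32

ebx=-7
edi=31
edx=7
esi=34
edx=7>>4=0
cmp ebx, edi  (cmp -7,31)
jle loop: taken
edi=31&34=2
edx=0>>4=0
edi=2-34=-32
halt.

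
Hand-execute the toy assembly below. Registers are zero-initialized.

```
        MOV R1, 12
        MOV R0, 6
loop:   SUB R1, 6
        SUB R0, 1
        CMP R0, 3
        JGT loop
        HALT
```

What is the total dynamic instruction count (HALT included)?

15

after MOV R1, 12: R1=12
after MOV R0, 6: R0=6
after SUB R1, 6: R1=12-6=6
after SUB R0, 1: R0=6-1=5
CMP R0, 3  (cmp 5,3)
JGT loop: taken
after SUB R1, 6: R1=6-6=0
after SUB R0, 1: R0=5-1=4
CMP R0, 3  (cmp 4,3)
JGT loop: taken
after SUB R1, 6: R1=0-6=-6
after SUB R0, 1: R0=4-1=3
CMP R0, 3  (cmp 3,3)
JGT loop: not taken
halt.
Total executed instructions: 15.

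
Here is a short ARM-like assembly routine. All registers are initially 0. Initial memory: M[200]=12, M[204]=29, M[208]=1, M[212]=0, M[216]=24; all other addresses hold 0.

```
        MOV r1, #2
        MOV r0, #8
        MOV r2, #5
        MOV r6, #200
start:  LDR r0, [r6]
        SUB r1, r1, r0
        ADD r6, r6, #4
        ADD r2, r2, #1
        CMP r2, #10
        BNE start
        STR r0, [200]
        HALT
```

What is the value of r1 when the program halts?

MOV r1, #2 → r1=2
MOV r0, #8 → r0=8
MOV r2, #5 → r2=5
MOV r6, #200 → r6=200
LDR r0, [r6] → r0=M[200]=12
SUB r1, r1, r0 → r1=2-12=-10
ADD r6, r6, #4 → r6=200+4=204
ADD r2, r2, #1 → r2=5+1=6
CMP r2, #10  (cmp 6,10)
BNE start: taken
LDR r0, [r6] → r0=M[204]=29
SUB r1, r1, r0 → r1=(-10)-29=-39
ADD r6, r6, #4 → r6=204+4=208
ADD r2, r2, #1 → r2=6+1=7
CMP r2, #10  (cmp 7,10)
BNE start: taken
LDR r0, [r6] → r0=M[208]=1
SUB r1, r1, r0 → r1=(-39)-1=-40
ADD r6, r6, #4 → r6=208+4=212
ADD r2, r2, #1 → r2=7+1=8
CMP r2, #10  (cmp 8,10)
BNE start: taken
LDR r0, [r6] → r0=M[212]=0
SUB r1, r1, r0 → r1=(-40)-0=-40
ADD r6, r6, #4 → r6=212+4=216
ADD r2, r2, #1 → r2=8+1=9
CMP r2, #10  (cmp 9,10)
BNE start: taken
LDR r0, [r6] → r0=M[216]=24
SUB r1, r1, r0 → r1=(-40)-24=-64
ADD r6, r6, #4 → r6=216+4=220
ADD r2, r2, #1 → r2=9+1=10
CMP r2, #10  (cmp 10,10)
BNE start: not taken
STR r0, [200] → M[200]=24
halt.

-64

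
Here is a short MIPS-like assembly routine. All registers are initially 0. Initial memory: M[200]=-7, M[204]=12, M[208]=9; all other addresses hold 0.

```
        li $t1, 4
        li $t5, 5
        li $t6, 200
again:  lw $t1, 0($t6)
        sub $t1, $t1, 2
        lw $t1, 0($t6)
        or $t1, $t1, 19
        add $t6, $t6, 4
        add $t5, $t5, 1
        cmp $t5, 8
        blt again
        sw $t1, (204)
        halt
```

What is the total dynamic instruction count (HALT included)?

$t1=4
$t5=5
$t6=200
$t1=M[200]=-7
$t1=(-7)-2=-9
$t1=M[200]=-7
$t1=(-7)|19=-5
$t6=200+4=204
$t5=5+1=6
cmp $t5, 8  (cmp 6,8)
blt again: taken
$t1=M[204]=12
$t1=12-2=10
$t1=M[204]=12
$t1=12|19=31
$t6=204+4=208
$t5=6+1=7
cmp $t5, 8  (cmp 7,8)
blt again: taken
$t1=M[208]=9
$t1=9-2=7
$t1=M[208]=9
$t1=9|19=27
$t6=208+4=212
$t5=7+1=8
cmp $t5, 8  (cmp 8,8)
blt again: not taken
sw $t1, (204) → M[204]=27
halt.
Total executed instructions: 29.

29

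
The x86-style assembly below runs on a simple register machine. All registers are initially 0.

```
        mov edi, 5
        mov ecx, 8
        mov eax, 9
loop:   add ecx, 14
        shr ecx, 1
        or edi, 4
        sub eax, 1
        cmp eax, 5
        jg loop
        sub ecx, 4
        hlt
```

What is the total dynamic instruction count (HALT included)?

29

edi=5
ecx=8
eax=9
ecx=8+14=22
ecx=22>>1=11
edi=5|4=5
eax=9-1=8
cmp eax, 5  (cmp 8,5)
jg loop: taken
ecx=11+14=25
ecx=25>>1=12
edi=5|4=5
eax=8-1=7
cmp eax, 5  (cmp 7,5)
jg loop: taken
ecx=12+14=26
ecx=26>>1=13
edi=5|4=5
eax=7-1=6
cmp eax, 5  (cmp 6,5)
jg loop: taken
ecx=13+14=27
ecx=27>>1=13
edi=5|4=5
eax=6-1=5
cmp eax, 5  (cmp 5,5)
jg loop: not taken
ecx=13-4=9
halt.
Total executed instructions: 29.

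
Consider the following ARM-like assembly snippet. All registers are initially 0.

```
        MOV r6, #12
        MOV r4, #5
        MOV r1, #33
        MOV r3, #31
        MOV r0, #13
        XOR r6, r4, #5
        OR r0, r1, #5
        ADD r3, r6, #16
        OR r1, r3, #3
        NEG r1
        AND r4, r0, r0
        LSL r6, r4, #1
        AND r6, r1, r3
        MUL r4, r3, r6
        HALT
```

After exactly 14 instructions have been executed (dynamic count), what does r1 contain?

-19

after MOV r6, #12: r6=12
after MOV r4, #5: r4=5
after MOV r1, #33: r1=33
after MOV r3, #31: r3=31
after MOV r0, #13: r0=13
after XOR r6, r4, #5: r6=5^5=0
after OR r0, r1, #5: r0=33|5=37
after ADD r3, r6, #16: r3=0+16=16
after OR r1, r3, #3: r1=16|3=19
after NEG r1: r1=-(19)=-19
after AND r4, r0, r0: r4=37&37=37
after LSL r6, r4, #1: r6=37<<1=74
after AND r6, r1, r3: r6=(-19)&16=0
after MUL r4, r3, r6: r4=16*0=0
After step 14: r1 = -19.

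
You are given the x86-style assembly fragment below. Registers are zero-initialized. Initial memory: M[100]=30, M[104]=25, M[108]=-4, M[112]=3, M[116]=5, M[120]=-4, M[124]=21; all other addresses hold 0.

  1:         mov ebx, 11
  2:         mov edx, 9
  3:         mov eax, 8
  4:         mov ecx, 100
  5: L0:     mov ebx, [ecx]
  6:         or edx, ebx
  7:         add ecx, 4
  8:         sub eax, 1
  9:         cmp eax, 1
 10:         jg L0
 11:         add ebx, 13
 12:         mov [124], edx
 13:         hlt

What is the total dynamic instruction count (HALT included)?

49

after mov ebx, 11: ebx=11
after mov edx, 9: edx=9
after mov eax, 8: eax=8
after mov ecx, 100: ecx=100
after mov ebx, [ecx]: ebx=M[100]=30
after or edx, ebx: edx=9|30=31
after add ecx, 4: ecx=100+4=104
after sub eax, 1: eax=8-1=7
cmp eax, 1  (cmp 7,1)
jg L0: taken
after mov ebx, [ecx]: ebx=M[104]=25
after or edx, ebx: edx=31|25=31
after add ecx, 4: ecx=104+4=108
after sub eax, 1: eax=7-1=6
cmp eax, 1  (cmp 6,1)
jg L0: taken
after mov ebx, [ecx]: ebx=M[108]=-4
after or edx, ebx: edx=31|(-4)=-1
after add ecx, 4: ecx=108+4=112
after sub eax, 1: eax=6-1=5
cmp eax, 1  (cmp 5,1)
jg L0: taken
after mov ebx, [ecx]: ebx=M[112]=3
after or edx, ebx: edx=(-1)|3=-1
after add ecx, 4: ecx=112+4=116
after sub eax, 1: eax=5-1=4
cmp eax, 1  (cmp 4,1)
jg L0: taken
after mov ebx, [ecx]: ebx=M[116]=5
after or edx, ebx: edx=(-1)|5=-1
after add ecx, 4: ecx=116+4=120
after sub eax, 1: eax=4-1=3
cmp eax, 1  (cmp 3,1)
jg L0: taken
after mov ebx, [ecx]: ebx=M[120]=-4
after or edx, ebx: edx=(-1)|(-4)=-1
after add ecx, 4: ecx=120+4=124
after sub eax, 1: eax=3-1=2
cmp eax, 1  (cmp 2,1)
jg L0: taken
after mov ebx, [ecx]: ebx=M[124]=21
after or edx, ebx: edx=(-1)|21=-1
after add ecx, 4: ecx=124+4=128
after sub eax, 1: eax=2-1=1
cmp eax, 1  (cmp 1,1)
jg L0: not taken
after add ebx, 13: ebx=21+13=34
mov [124], edx → M[124]=-1
halt.
Total executed instructions: 49.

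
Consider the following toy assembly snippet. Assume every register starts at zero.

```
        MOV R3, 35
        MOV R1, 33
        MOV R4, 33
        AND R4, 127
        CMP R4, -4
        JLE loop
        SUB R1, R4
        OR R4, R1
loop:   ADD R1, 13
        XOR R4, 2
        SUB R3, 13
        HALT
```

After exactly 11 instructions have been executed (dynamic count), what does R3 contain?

R3=35
R1=33
R4=33
R4=33&127=33
CMP R4, -4  (cmp 33,-4)
JLE loop: not taken
R1=33-33=0
R4=33|0=33
R1=0+13=13
R4=33^2=35
R3=35-13=22
After step 11: R3 = 22.

22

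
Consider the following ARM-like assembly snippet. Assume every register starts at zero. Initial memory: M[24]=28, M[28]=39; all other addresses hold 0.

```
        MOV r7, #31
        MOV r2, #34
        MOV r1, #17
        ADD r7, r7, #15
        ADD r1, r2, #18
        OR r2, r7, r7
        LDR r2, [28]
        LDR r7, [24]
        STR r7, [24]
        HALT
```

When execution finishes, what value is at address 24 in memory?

MOV r7, #31 → r7=31
MOV r2, #34 → r2=34
MOV r1, #17 → r1=17
ADD r7, r7, #15 → r7=31+15=46
ADD r1, r2, #18 → r1=34+18=52
OR r2, r7, r7 → r2=46|46=46
LDR r2, [28] → r2=M[28]=39
LDR r7, [24] → r7=M[24]=28
STR r7, [24] → M[24]=28
halt.

28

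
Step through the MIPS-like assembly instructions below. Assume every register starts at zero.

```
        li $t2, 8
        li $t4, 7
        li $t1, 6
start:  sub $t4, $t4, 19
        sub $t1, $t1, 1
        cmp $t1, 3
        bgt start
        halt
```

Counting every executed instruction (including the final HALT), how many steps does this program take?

16

li $t2, 8 → $t2=8
li $t4, 7 → $t4=7
li $t1, 6 → $t1=6
sub $t4, $t4, 19 → $t4=7-19=-12
sub $t1, $t1, 1 → $t1=6-1=5
cmp $t1, 3  (cmp 5,3)
bgt start: taken
sub $t4, $t4, 19 → $t4=(-12)-19=-31
sub $t1, $t1, 1 → $t1=5-1=4
cmp $t1, 3  (cmp 4,3)
bgt start: taken
sub $t4, $t4, 19 → $t4=(-31)-19=-50
sub $t1, $t1, 1 → $t1=4-1=3
cmp $t1, 3  (cmp 3,3)
bgt start: not taken
halt.
Total executed instructions: 16.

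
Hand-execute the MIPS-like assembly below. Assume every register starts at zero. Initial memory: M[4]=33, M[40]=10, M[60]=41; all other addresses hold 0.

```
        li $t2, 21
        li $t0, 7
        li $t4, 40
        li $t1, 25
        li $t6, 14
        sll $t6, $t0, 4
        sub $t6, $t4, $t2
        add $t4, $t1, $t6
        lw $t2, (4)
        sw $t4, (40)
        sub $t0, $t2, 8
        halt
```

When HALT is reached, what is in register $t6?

li $t2, 21 → $t2=21
li $t0, 7 → $t0=7
li $t4, 40 → $t4=40
li $t1, 25 → $t1=25
li $t6, 14 → $t6=14
sll $t6, $t0, 4 → $t6=7<<4=112
sub $t6, $t4, $t2 → $t6=40-21=19
add $t4, $t1, $t6 → $t4=25+19=44
lw $t2, (4) → $t2=M[4]=33
sw $t4, (40) → M[40]=44
sub $t0, $t2, 8 → $t0=33-8=25
halt.

19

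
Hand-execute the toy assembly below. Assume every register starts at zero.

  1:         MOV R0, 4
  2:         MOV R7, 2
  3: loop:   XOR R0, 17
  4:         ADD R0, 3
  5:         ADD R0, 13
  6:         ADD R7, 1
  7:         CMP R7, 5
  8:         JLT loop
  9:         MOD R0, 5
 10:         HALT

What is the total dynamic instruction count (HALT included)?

22

R0=4
R7=2
R0=4^17=21
R0=21+3=24
R0=24+13=37
R7=2+1=3
CMP R7, 5  (cmp 3,5)
JLT loop: taken
R0=37^17=52
R0=52+3=55
R0=55+13=68
R7=3+1=4
CMP R7, 5  (cmp 4,5)
JLT loop: taken
R0=68^17=85
R0=85+3=88
R0=88+13=101
R7=4+1=5
CMP R7, 5  (cmp 5,5)
JLT loop: not taken
R0=101%5=1
halt.
Total executed instructions: 22.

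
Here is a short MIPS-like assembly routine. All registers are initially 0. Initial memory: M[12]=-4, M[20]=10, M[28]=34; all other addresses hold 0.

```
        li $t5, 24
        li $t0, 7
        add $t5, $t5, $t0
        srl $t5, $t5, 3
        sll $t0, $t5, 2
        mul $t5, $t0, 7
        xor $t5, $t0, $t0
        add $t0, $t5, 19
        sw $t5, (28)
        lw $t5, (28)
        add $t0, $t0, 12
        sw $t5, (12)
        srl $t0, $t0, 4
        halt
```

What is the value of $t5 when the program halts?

0

$t5=24
$t0=7
$t5=24+7=31
$t5=31>>3=3
$t0=3<<2=12
$t5=12*7=84
$t5=12^12=0
$t0=0+19=19
sw $t5, (28) → M[28]=0
$t5=M[28]=0
$t0=19+12=31
sw $t5, (12) → M[12]=0
$t0=31>>4=1
halt.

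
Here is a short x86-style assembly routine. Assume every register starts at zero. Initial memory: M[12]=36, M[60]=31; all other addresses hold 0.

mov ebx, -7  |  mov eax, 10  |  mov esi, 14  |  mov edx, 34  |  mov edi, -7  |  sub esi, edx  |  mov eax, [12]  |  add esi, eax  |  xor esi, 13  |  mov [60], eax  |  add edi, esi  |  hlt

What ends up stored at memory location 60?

after mov ebx, -7: ebx=-7
after mov eax, 10: eax=10
after mov esi, 14: esi=14
after mov edx, 34: edx=34
after mov edi, -7: edi=-7
after sub esi, edx: esi=14-34=-20
after mov eax, [12]: eax=M[12]=36
after add esi, eax: esi=(-20)+36=16
after xor esi, 13: esi=16^13=29
mov [60], eax → M[60]=36
after add edi, esi: edi=(-7)+29=22
halt.

36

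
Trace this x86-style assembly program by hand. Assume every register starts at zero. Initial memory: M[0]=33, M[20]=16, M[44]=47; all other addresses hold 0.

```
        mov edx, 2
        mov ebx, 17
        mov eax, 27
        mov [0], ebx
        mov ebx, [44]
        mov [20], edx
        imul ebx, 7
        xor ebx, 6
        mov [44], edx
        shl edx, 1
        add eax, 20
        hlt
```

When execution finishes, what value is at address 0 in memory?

17

mov edx, 2 → edx=2
mov ebx, 17 → ebx=17
mov eax, 27 → eax=27
mov [0], ebx → M[0]=17
mov ebx, [44] → ebx=M[44]=47
mov [20], edx → M[20]=2
imul ebx, 7 → ebx=47*7=329
xor ebx, 6 → ebx=329^6=335
mov [44], edx → M[44]=2
shl edx, 1 → edx=2<<1=4
add eax, 20 → eax=27+20=47
halt.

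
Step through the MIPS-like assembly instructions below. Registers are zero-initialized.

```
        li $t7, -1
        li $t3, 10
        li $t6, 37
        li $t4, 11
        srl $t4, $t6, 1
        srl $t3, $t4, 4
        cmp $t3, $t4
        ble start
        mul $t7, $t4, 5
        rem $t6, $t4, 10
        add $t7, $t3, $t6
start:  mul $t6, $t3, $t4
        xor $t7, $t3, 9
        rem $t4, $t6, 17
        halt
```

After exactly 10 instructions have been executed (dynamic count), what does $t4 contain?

$t7=-1
$t3=10
$t6=37
$t4=11
$t4=37>>1=18
$t3=18>>4=1
cmp $t3, $t4  (cmp 1,18)
ble start: taken
$t6=1*18=18
$t7=1^9=8
After step 10: $t4 = 18.

18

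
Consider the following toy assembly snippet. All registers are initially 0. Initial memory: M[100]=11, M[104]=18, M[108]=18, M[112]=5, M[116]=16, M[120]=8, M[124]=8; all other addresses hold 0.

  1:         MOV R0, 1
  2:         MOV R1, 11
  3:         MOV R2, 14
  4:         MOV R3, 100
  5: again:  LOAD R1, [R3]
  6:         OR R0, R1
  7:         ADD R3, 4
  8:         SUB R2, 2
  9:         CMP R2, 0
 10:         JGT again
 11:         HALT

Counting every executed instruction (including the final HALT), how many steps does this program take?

after MOV R0, 1: R0=1
after MOV R1, 11: R1=11
after MOV R2, 14: R2=14
after MOV R3, 100: R3=100
after LOAD R1, [R3]: R1=M[100]=11
after OR R0, R1: R0=1|11=11
after ADD R3, 4: R3=100+4=104
after SUB R2, 2: R2=14-2=12
CMP R2, 0  (cmp 12,0)
JGT again: taken
after LOAD R1, [R3]: R1=M[104]=18
after OR R0, R1: R0=11|18=27
after ADD R3, 4: R3=104+4=108
after SUB R2, 2: R2=12-2=10
CMP R2, 0  (cmp 10,0)
JGT again: taken
after LOAD R1, [R3]: R1=M[108]=18
after OR R0, R1: R0=27|18=27
after ADD R3, 4: R3=108+4=112
after SUB R2, 2: R2=10-2=8
CMP R2, 0  (cmp 8,0)
JGT again: taken
after LOAD R1, [R3]: R1=M[112]=5
after OR R0, R1: R0=27|5=31
after ADD R3, 4: R3=112+4=116
after SUB R2, 2: R2=8-2=6
CMP R2, 0  (cmp 6,0)
JGT again: taken
after LOAD R1, [R3]: R1=M[116]=16
after OR R0, R1: R0=31|16=31
after ADD R3, 4: R3=116+4=120
after SUB R2, 2: R2=6-2=4
CMP R2, 0  (cmp 4,0)
JGT again: taken
after LOAD R1, [R3]: R1=M[120]=8
after OR R0, R1: R0=31|8=31
after ADD R3, 4: R3=120+4=124
after SUB R2, 2: R2=4-2=2
CMP R2, 0  (cmp 2,0)
JGT again: taken
after LOAD R1, [R3]: R1=M[124]=8
after OR R0, R1: R0=31|8=31
after ADD R3, 4: R3=124+4=128
after SUB R2, 2: R2=2-2=0
CMP R2, 0  (cmp 0,0)
JGT again: not taken
halt.
Total executed instructions: 47.

47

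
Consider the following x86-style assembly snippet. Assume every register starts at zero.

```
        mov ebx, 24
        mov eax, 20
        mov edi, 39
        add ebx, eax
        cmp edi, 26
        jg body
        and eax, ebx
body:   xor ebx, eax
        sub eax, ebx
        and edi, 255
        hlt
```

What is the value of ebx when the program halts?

56

after mov ebx, 24: ebx=24
after mov eax, 20: eax=20
after mov edi, 39: edi=39
after add ebx, eax: ebx=24+20=44
cmp edi, 26  (cmp 39,26)
jg body: taken
after xor ebx, eax: ebx=44^20=56
after sub eax, ebx: eax=20-56=-36
after and edi, 255: edi=39&255=39
halt.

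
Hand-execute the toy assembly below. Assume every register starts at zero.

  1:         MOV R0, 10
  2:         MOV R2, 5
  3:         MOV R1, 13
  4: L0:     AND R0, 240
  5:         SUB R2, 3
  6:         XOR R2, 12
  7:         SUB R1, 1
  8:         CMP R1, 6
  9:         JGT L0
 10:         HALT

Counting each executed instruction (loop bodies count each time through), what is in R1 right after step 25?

R0=10
R2=5
R1=13
R0=10&240=0
R2=5-3=2
R2=2^12=14
R1=13-1=12
CMP R1, 6  (cmp 12,6)
JGT L0: taken
R0=0&240=0
R2=14-3=11
R2=11^12=7
R1=12-1=11
CMP R1, 6  (cmp 11,6)
JGT L0: taken
R0=0&240=0
R2=7-3=4
R2=4^12=8
R1=11-1=10
CMP R1, 6  (cmp 10,6)
JGT L0: taken
R0=0&240=0
R2=8-3=5
R2=5^12=9
R1=10-1=9
After step 25: R1 = 9.

9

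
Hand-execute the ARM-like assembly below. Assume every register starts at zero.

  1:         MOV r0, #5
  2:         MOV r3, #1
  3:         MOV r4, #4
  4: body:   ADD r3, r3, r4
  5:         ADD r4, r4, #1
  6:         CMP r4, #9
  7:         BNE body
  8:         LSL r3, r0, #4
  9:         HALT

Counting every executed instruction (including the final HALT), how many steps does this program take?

after MOV r0, #5: r0=5
after MOV r3, #1: r3=1
after MOV r4, #4: r4=4
after ADD r3, r3, r4: r3=1+4=5
after ADD r4, r4, #1: r4=4+1=5
CMP r4, #9  (cmp 5,9)
BNE body: taken
after ADD r3, r3, r4: r3=5+5=10
after ADD r4, r4, #1: r4=5+1=6
CMP r4, #9  (cmp 6,9)
BNE body: taken
after ADD r3, r3, r4: r3=10+6=16
after ADD r4, r4, #1: r4=6+1=7
CMP r4, #9  (cmp 7,9)
BNE body: taken
after ADD r3, r3, r4: r3=16+7=23
after ADD r4, r4, #1: r4=7+1=8
CMP r4, #9  (cmp 8,9)
BNE body: taken
after ADD r3, r3, r4: r3=23+8=31
after ADD r4, r4, #1: r4=8+1=9
CMP r4, #9  (cmp 9,9)
BNE body: not taken
after LSL r3, r0, #4: r3=5<<4=80
halt.
Total executed instructions: 25.

25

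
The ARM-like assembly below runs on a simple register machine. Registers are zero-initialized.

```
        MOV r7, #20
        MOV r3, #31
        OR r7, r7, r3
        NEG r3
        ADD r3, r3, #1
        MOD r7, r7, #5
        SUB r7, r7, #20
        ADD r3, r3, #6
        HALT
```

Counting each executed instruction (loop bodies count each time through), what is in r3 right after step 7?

-30

r7=20
r3=31
r7=20|31=31
r3=-(31)=-31
r3=(-31)+1=-30
r7=31%5=1
r7=1-20=-19
After step 7: r3 = -30.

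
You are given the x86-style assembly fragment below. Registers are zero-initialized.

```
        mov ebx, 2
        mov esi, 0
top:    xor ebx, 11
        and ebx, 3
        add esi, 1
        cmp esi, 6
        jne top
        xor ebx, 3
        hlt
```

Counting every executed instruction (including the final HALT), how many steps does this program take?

34

ebx=2
esi=0
ebx=2^11=9
ebx=9&3=1
esi=0+1=1
cmp esi, 6  (cmp 1,6)
jne top: taken
ebx=1^11=10
ebx=10&3=2
esi=1+1=2
cmp esi, 6  (cmp 2,6)
jne top: taken
ebx=2^11=9
ebx=9&3=1
esi=2+1=3
cmp esi, 6  (cmp 3,6)
jne top: taken
ebx=1^11=10
ebx=10&3=2
esi=3+1=4
cmp esi, 6  (cmp 4,6)
jne top: taken
ebx=2^11=9
ebx=9&3=1
esi=4+1=5
cmp esi, 6  (cmp 5,6)
jne top: taken
ebx=1^11=10
ebx=10&3=2
esi=5+1=6
cmp esi, 6  (cmp 6,6)
jne top: not taken
ebx=2^3=1
halt.
Total executed instructions: 34.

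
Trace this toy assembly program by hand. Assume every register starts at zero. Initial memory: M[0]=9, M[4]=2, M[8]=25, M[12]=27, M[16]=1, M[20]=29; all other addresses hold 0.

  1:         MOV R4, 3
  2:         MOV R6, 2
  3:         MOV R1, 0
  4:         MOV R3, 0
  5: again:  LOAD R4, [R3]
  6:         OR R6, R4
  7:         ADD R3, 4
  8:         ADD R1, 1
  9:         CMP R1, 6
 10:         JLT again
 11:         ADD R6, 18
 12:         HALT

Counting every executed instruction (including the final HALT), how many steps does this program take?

R4=3
R6=2
R1=0
R3=0
R4=M[0]=9
R6=2|9=11
R3=0+4=4
R1=0+1=1
CMP R1, 6  (cmp 1,6)
JLT again: taken
R4=M[4]=2
R6=11|2=11
R3=4+4=8
R1=1+1=2
CMP R1, 6  (cmp 2,6)
JLT again: taken
R4=M[8]=25
R6=11|25=27
R3=8+4=12
R1=2+1=3
CMP R1, 6  (cmp 3,6)
JLT again: taken
R4=M[12]=27
R6=27|27=27
R3=12+4=16
R1=3+1=4
CMP R1, 6  (cmp 4,6)
JLT again: taken
R4=M[16]=1
R6=27|1=27
R3=16+4=20
R1=4+1=5
CMP R1, 6  (cmp 5,6)
JLT again: taken
R4=M[20]=29
R6=27|29=31
R3=20+4=24
R1=5+1=6
CMP R1, 6  (cmp 6,6)
JLT again: not taken
R6=31+18=49
halt.
Total executed instructions: 42.

42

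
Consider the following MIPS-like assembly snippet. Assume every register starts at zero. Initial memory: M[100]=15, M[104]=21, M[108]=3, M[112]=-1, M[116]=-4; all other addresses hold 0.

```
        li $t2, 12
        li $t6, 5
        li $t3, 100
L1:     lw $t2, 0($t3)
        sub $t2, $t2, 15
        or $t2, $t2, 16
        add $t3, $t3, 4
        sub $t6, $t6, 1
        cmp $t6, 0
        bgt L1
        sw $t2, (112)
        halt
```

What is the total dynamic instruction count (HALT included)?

after li $t2, 12: $t2=12
after li $t6, 5: $t6=5
after li $t3, 100: $t3=100
after lw $t2, 0($t3): $t2=M[100]=15
after sub $t2, $t2, 15: $t2=15-15=0
after or $t2, $t2, 16: $t2=0|16=16
after add $t3, $t3, 4: $t3=100+4=104
after sub $t6, $t6, 1: $t6=5-1=4
cmp $t6, 0  (cmp 4,0)
bgt L1: taken
after lw $t2, 0($t3): $t2=M[104]=21
after sub $t2, $t2, 15: $t2=21-15=6
after or $t2, $t2, 16: $t2=6|16=22
after add $t3, $t3, 4: $t3=104+4=108
after sub $t6, $t6, 1: $t6=4-1=3
cmp $t6, 0  (cmp 3,0)
bgt L1: taken
after lw $t2, 0($t3): $t2=M[108]=3
after sub $t2, $t2, 15: $t2=3-15=-12
after or $t2, $t2, 16: $t2=(-12)|16=-12
after add $t3, $t3, 4: $t3=108+4=112
after sub $t6, $t6, 1: $t6=3-1=2
cmp $t6, 0  (cmp 2,0)
bgt L1: taken
after lw $t2, 0($t3): $t2=M[112]=-1
after sub $t2, $t2, 15: $t2=(-1)-15=-16
after or $t2, $t2, 16: $t2=(-16)|16=-16
after add $t3, $t3, 4: $t3=112+4=116
after sub $t6, $t6, 1: $t6=2-1=1
cmp $t6, 0  (cmp 1,0)
bgt L1: taken
after lw $t2, 0($t3): $t2=M[116]=-4
after sub $t2, $t2, 15: $t2=(-4)-15=-19
after or $t2, $t2, 16: $t2=(-19)|16=-3
after add $t3, $t3, 4: $t3=116+4=120
after sub $t6, $t6, 1: $t6=1-1=0
cmp $t6, 0  (cmp 0,0)
bgt L1: not taken
sw $t2, (112) → M[112]=-3
halt.
Total executed instructions: 40.

40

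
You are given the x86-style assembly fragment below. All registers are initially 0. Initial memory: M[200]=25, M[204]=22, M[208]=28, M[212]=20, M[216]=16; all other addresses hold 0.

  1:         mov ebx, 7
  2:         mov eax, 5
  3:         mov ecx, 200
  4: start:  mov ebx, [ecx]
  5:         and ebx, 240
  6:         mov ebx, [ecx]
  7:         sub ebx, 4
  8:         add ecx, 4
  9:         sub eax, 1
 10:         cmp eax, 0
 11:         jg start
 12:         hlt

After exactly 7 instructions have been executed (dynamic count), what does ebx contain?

21

mov ebx, 7 → ebx=7
mov eax, 5 → eax=5
mov ecx, 200 → ecx=200
mov ebx, [ecx] → ebx=M[200]=25
and ebx, 240 → ebx=25&240=16
mov ebx, [ecx] → ebx=M[200]=25
sub ebx, 4 → ebx=25-4=21
After step 7: ebx = 21.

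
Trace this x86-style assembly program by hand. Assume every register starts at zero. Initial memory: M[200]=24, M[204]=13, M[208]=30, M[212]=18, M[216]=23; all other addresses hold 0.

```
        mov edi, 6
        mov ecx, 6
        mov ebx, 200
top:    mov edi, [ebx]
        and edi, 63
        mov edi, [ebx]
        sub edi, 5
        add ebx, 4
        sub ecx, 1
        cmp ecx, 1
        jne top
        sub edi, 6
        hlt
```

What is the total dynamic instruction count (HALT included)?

45

edi=6
ecx=6
ebx=200
edi=M[200]=24
edi=24&63=24
edi=M[200]=24
edi=24-5=19
ebx=200+4=204
ecx=6-1=5
cmp ecx, 1  (cmp 5,1)
jne top: taken
edi=M[204]=13
edi=13&63=13
edi=M[204]=13
edi=13-5=8
ebx=204+4=208
ecx=5-1=4
cmp ecx, 1  (cmp 4,1)
jne top: taken
edi=M[208]=30
edi=30&63=30
edi=M[208]=30
edi=30-5=25
ebx=208+4=212
ecx=4-1=3
cmp ecx, 1  (cmp 3,1)
jne top: taken
edi=M[212]=18
edi=18&63=18
edi=M[212]=18
edi=18-5=13
ebx=212+4=216
ecx=3-1=2
cmp ecx, 1  (cmp 2,1)
jne top: taken
edi=M[216]=23
edi=23&63=23
edi=M[216]=23
edi=23-5=18
ebx=216+4=220
ecx=2-1=1
cmp ecx, 1  (cmp 1,1)
jne top: not taken
edi=18-6=12
halt.
Total executed instructions: 45.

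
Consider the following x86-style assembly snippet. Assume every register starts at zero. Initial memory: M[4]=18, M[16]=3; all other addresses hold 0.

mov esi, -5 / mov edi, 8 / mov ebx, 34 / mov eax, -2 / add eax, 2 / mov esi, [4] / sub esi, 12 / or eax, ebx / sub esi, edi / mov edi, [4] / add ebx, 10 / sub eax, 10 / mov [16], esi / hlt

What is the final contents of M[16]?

mov esi, -5 → esi=-5
mov edi, 8 → edi=8
mov ebx, 34 → ebx=34
mov eax, -2 → eax=-2
add eax, 2 → eax=(-2)+2=0
mov esi, [4] → esi=M[4]=18
sub esi, 12 → esi=18-12=6
or eax, ebx → eax=0|34=34
sub esi, edi → esi=6-8=-2
mov edi, [4] → edi=M[4]=18
add ebx, 10 → ebx=34+10=44
sub eax, 10 → eax=34-10=24
mov [16], esi → M[16]=-2
halt.

-2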